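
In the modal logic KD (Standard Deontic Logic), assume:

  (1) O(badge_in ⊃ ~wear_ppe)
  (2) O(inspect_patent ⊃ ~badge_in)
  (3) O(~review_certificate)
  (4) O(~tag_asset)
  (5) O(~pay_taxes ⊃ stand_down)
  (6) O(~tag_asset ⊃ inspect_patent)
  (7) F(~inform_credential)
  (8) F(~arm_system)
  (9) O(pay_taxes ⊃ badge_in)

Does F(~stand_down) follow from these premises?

Premise 4 states O(~tag_asset) outright.
Premise 6 is O(~tag_asset ⊃ inspect_patent); since O(~tag_asset), deontic closure gives O(inspect_patent).
From O(inspect_patent) and premise 2, O(inspect_patent ⊃ ~badge_in), we obtain O(~badge_in).
Premise 9 is O(pay_taxes ⊃ badge_in); contrapositively O(~badge_in ⊃ ~pay_taxes). Since O(~badge_in) holds, K gives O(~pay_taxes).
With premise 5, O(~pay_taxes ⊃ stand_down), the K-axiom yields O(stand_down).
Premises 1, 3, 7, 8 do not contribute to this derivation.
So O(stand_down) holds, i.e. F(~stand_down). The claim follows.

Yes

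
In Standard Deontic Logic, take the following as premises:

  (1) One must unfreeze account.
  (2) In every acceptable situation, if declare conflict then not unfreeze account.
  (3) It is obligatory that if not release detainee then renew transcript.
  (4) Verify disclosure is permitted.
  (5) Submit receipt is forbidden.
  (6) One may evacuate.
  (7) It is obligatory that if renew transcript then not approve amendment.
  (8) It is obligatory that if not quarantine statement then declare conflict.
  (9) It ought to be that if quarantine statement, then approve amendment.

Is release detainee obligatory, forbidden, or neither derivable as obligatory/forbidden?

Obligatory

Premise 1 states O(unfreeze_account) outright.
The contrapositive of premise 2 (O(declare_conflict → ¬unfreeze_account)) is O(unfreeze_account → ¬declare_conflict), and O(unfreeze_account) is already established, so O(¬declare_conflict).
Premise 8 is O(¬quarantine_statement → declare_conflict); contrapositively O(¬declare_conflict → quarantine_statement). Since O(¬declare_conflict) holds, K gives O(quarantine_statement).
Applying K to premise 9 (O(quarantine_statement → approve_amendment)) and O(quarantine_statement) yields O(approve_amendment).
The contrapositive of premise 7 (O(renew_transcript → ¬approve_amendment)) is O(approve_amendment → ¬renew_transcript), and O(approve_amendment) is already established, so O(¬renew_transcript).
Premise 3 is O(¬release_detainee → renew_transcript); contrapositively O(¬renew_transcript → release_detainee). Since O(¬renew_transcript) holds, K gives O(release_detainee).
Premises 4, 5, 6 do not contribute to this derivation.
Hence release_detainee is obligatory.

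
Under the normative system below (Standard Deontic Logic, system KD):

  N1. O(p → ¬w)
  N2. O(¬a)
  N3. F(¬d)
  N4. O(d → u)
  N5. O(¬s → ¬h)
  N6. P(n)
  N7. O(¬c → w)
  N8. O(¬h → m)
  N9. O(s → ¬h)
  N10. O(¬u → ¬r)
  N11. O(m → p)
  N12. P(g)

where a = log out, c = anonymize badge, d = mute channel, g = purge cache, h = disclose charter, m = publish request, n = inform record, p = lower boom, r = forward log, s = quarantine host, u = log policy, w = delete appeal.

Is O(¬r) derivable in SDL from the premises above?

Premise 10 is O(¬u → ¬r), but O(¬u) is not derivable from the premises, so it does not yield O(¬r).
No other premise forces O(¬r). An ideal world satisfying every premise can still have ¬r false, so O(¬r) is not derivable.

No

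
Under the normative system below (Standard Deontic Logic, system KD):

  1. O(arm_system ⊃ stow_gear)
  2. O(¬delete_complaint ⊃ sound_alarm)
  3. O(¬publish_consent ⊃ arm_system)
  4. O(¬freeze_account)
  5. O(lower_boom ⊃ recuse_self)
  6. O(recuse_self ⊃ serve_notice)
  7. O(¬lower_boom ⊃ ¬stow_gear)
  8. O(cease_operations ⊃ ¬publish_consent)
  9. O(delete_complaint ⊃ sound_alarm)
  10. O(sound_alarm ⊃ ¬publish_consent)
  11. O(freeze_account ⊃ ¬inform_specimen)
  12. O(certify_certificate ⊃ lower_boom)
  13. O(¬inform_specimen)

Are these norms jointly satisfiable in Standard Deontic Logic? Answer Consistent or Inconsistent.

Premise 11 is O(freeze_account ⊃ ¬inform_specimen); even if O(¬inform_specimen) held, inferring O(freeze_account) would be affirming the consequent — invalid.
So O(freeze_account) is not derivable, and the apparent clash with O(¬freeze_account) does not arise.
A world satisfying every obligation exists (e.g. arm_system=true, cease_operations=false, certify_certificate=false, delete_complaint=false, freeze_account=false, inform_specimen=false, lower_boom=true, publish_consent=false, recuse_self=true, serve_notice=true, sound_alarm=true, stow_gear=true); no atom is both obligatory and forbidden, so the set is consistent.

Consistent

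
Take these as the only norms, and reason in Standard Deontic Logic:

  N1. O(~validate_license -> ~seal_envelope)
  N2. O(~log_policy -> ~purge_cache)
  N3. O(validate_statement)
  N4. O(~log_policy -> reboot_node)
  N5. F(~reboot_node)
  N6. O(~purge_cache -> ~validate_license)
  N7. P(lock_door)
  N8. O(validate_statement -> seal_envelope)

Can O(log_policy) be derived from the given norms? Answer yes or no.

Yes

From premise 3 we have O(validate_statement).
With premise 8, O(validate_statement -> seal_envelope), the K-axiom yields O(seal_envelope).
Premise 1 is O(~validate_license -> ~seal_envelope); contrapositively O(seal_envelope -> validate_license). Since O(seal_envelope) holds, K gives O(validate_license).
Premise 6, O(~purge_cache -> ~validate_license), contraposes to O(validate_license -> purge_cache); with O(validate_license) we get O(purge_cache).
Premise 2, O(~log_policy -> ~purge_cache), contraposes to O(purge_cache -> log_policy); with O(purge_cache) we get O(log_policy).
Premises 4, 5, 7 do not contribute to this derivation.
So O(log_policy) follows.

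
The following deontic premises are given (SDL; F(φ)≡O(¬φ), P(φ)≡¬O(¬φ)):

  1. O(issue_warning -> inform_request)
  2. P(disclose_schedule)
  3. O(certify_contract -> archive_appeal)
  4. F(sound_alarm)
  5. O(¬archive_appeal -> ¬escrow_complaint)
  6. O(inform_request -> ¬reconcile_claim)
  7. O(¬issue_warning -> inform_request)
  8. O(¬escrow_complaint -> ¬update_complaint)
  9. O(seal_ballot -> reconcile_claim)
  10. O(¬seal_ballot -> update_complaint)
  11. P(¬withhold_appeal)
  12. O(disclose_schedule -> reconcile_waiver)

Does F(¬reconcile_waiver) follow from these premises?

No

Premise 12 is O(disclose_schedule -> reconcile_waiver), but O(disclose_schedule) is not derivable from the premises (the permission P(disclose_schedule) asserts only ¬O(¬disclose_schedule), not O(disclose_schedule)), so it does not yield O(reconcile_waiver).
No other premise forces O(reconcile_waiver). An ideal world satisfying every premise can still have ¬reconcile_waiver true, so F(¬reconcile_waiver) is not derivable.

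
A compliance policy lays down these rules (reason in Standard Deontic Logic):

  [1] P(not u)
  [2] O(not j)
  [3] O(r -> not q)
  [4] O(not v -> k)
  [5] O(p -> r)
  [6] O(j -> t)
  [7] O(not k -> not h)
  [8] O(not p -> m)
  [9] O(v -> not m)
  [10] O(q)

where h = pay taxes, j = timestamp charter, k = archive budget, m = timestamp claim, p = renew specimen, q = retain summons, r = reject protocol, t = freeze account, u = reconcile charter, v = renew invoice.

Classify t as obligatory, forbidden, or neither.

Neither

Premise 6 is O(j -> t), but O(j) is not derivable from the premises, so it does not yield O(t).
No premise or chain of K-axiom applications forces O(t), and none forces O(not t). So t is neither obligatory nor forbidden under these norms.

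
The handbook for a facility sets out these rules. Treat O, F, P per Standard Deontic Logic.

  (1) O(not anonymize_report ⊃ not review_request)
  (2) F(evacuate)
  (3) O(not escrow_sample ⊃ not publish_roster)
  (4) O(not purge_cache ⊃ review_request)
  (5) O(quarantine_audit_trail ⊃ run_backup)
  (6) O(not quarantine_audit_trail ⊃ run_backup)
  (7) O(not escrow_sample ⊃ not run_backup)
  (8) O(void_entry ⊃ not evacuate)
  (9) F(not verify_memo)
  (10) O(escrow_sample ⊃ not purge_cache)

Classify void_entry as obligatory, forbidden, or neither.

Premise 8 is O(void_entry ⊃ not evacuate); even if O(not evacuate) held, inferring O(void_entry) would be affirming the consequent — invalid.
No premise or chain of K-axiom applications forces O(void_entry), and none forces O(not void_entry). So void_entry is neither obligatory nor forbidden under these norms.

Neither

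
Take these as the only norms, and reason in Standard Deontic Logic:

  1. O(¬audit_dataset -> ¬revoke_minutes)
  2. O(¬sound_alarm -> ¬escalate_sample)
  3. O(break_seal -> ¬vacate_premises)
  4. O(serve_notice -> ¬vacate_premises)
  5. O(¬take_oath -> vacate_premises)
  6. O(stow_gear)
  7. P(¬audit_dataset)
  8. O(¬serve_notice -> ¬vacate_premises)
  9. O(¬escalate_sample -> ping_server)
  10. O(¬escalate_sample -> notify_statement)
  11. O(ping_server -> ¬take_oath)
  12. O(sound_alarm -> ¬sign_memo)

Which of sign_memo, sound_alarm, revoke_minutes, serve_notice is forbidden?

Premises 8 and 4 are O(¬serve_notice -> ¬vacate_premises) and O(serve_notice -> ¬vacate_premises); every ideal world satisfies ¬serve_notice or serve_notice, so in either case ¬vacate_premises holds — hence O(¬vacate_premises).
The contrapositive of premise 5 (O(¬take_oath -> vacate_premises)) is O(¬vacate_premises -> take_oath), and O(¬vacate_premises) is already established, so O(take_oath).
Premise 11 is O(ping_server -> ¬take_oath); contrapositively O(take_oath -> ¬ping_server). Since O(take_oath) holds, K gives O(¬ping_server).
Premise 9, O(¬escalate_sample -> ping_server), contraposes to O(¬ping_server -> escalate_sample); with O(¬ping_server) we get O(escalate_sample).
Premise 2, O(¬sound_alarm -> ¬escalate_sample), contraposes to O(escalate_sample -> sound_alarm); with O(escalate_sample) we get O(sound_alarm).
Premise 12 is O(sound_alarm -> ¬sign_memo); since O(sound_alarm), deontic closure gives O(¬sign_memo).
So O(¬sign_memo) holds, i.e. sign_memo is forbidden. None of the other listed options is forbidden under the premises.

sign_memo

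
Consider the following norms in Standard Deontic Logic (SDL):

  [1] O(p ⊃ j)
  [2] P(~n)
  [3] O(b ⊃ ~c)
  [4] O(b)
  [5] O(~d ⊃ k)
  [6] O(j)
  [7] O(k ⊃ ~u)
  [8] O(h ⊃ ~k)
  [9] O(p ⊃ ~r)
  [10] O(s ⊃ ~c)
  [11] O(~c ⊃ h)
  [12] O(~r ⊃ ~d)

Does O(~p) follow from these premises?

Premise 4 states O(b) outright.
With premise 3, O(b ⊃ ~c), the K-axiom yields O(~c).
Premise 11 is O(~c ⊃ h); since O(~c), deontic closure gives O(h).
With premise 8, O(h ⊃ ~k), the K-axiom yields O(~k).
Premise 5, O(~d ⊃ k), contraposes to O(~k ⊃ d); with O(~k) we get O(d).
The contrapositive of premise 12 (O(~r ⊃ ~d)) is O(d ⊃ r), and O(d) is already established, so O(r).
Premise 9 is O(p ⊃ ~r); contrapositively O(r ⊃ ~p). Since O(r) holds, K gives O(~p).
Premises 1, 2, 6, 7, 10 do not contribute to this derivation.
So O(~p) follows.

Yes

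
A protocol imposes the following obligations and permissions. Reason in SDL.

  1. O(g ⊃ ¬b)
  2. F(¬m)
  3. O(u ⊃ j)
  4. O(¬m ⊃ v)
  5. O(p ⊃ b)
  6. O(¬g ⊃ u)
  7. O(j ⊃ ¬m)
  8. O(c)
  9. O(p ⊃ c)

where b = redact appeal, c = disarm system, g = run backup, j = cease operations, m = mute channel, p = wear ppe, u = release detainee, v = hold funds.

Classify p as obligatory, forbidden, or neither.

Forbidden

F(¬m) at premise 2 means O(m).
The contrapositive of premise 7 (O(j ⊃ ¬m)) is O(m ⊃ ¬j), and O(m) is already established, so O(¬j).
The contrapositive of premise 3 (O(u ⊃ j)) is O(¬j ⊃ ¬u), and O(¬j) is already established, so O(¬u).
Premise 6 is O(¬g ⊃ u); contrapositively O(¬u ⊃ g). Since O(¬u) holds, K gives O(g).
Applying K to premise 1 (O(g ⊃ ¬b)) and O(g) yields O(¬b).
Premise 5 is O(p ⊃ b); contrapositively O(¬b ⊃ ¬p). Since O(¬b) holds, K gives O(¬p).
Premises 4, 8, 9 do not contribute to this derivation.
Thus O(¬p), which is F(p): p is forbidden.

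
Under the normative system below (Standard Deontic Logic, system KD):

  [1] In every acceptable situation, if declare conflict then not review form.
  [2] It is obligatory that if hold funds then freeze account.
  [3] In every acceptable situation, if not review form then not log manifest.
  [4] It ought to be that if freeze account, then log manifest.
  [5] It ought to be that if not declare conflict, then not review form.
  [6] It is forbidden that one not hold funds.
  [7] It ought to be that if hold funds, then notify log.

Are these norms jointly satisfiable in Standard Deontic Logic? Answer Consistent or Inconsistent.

Inconsistent

Premises 1 and 5 are O(declare_conflict → ¬review_form) and O(¬declare_conflict → ¬review_form); every ideal world satisfies declare_conflict or ¬declare_conflict, so in either case ¬review_form holds — hence O(¬review_form).
Applying K to premise 3 (O(¬review_form → ¬log_manifest)) and O(¬review_form) yields O(¬log_manifest).
Premise 4, O(freeze_account → log_manifest), contraposes to O(¬log_manifest → ¬freeze_account); with O(¬log_manifest) we get O(¬freeze_account).
Premise 2 is O(hold_funds → freeze_account); contrapositively O(¬freeze_account → ¬hold_funds). Since O(¬freeze_account) holds, K gives O(¬hold_funds).
Yet premise 6 is F(¬hold_funds), i.e. O(hold_funds).
We now have both O(¬hold_funds) and O(hold_funds) — hold_funds is simultaneously obligatory and forbidden, violating the D-axiom.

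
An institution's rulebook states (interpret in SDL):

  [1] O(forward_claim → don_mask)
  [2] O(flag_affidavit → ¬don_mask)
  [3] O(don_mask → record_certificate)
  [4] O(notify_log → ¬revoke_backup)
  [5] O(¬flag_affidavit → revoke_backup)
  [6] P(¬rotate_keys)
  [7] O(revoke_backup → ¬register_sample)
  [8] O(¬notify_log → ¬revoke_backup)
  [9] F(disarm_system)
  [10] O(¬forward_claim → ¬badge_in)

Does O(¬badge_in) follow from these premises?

Yes

Premises 8 and 4 are O(¬notify_log → ¬revoke_backup) and O(notify_log → ¬revoke_backup); every ideal world satisfies ¬notify_log or notify_log, so in either case ¬revoke_backup holds — hence O(¬revoke_backup).
Premise 5, O(¬flag_affidavit → revoke_backup), contraposes to O(¬revoke_backup → flag_affidavit); with O(¬revoke_backup) we get O(flag_affidavit).
With premise 2, O(flag_affidavit → ¬don_mask), the K-axiom yields O(¬don_mask).
The contrapositive of premise 1 (O(forward_claim → don_mask)) is O(¬don_mask → ¬forward_claim), and O(¬don_mask) is already established, so O(¬forward_claim).
Premise 10 is O(¬forward_claim → ¬badge_in); since O(¬forward_claim), deontic closure gives O(¬badge_in).
Premises 3, 6, 7, 9 do not contribute to this derivation.
So O(¬badge_in) follows.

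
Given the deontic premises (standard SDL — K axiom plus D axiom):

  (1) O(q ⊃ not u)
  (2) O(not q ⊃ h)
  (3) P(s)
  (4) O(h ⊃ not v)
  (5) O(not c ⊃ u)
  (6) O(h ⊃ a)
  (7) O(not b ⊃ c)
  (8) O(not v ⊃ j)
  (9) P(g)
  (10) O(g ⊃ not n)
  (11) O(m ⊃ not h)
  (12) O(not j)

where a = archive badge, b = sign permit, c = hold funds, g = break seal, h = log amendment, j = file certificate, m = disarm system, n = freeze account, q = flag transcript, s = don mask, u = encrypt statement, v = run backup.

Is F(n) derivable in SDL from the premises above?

Premise 10 is O(g ⊃ not n), but O(g) is not derivable from the premises (the permission P(g) asserts only not O(not g), not O(g)), so it does not yield O(not n).
No other premise forces O(not n). An ideal world satisfying every premise can still have n true, so F(n) is not derivable.

No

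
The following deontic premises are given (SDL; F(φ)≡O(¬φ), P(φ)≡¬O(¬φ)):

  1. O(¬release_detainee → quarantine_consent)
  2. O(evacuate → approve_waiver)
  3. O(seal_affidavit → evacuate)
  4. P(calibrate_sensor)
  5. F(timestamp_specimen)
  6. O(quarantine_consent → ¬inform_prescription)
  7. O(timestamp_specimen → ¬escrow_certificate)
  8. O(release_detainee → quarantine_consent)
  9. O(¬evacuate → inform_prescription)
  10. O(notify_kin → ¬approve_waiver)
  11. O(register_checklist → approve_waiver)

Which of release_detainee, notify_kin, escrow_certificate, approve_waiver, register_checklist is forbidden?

By case analysis on release_detainee: premise 8 gives O(release_detainee → quarantine_consent) and premise 1 gives O(¬release_detainee → quarantine_consent), so O(quarantine_consent) either way.
From O(quarantine_consent) and premise 6, O(quarantine_consent → ¬inform_prescription), we obtain O(¬inform_prescription).
The contrapositive of premise 9 (O(¬evacuate → inform_prescription)) is O(¬inform_prescription → evacuate), and O(¬inform_prescription) is already established, so O(evacuate).
From O(evacuate) and premise 2, O(evacuate → approve_waiver), we obtain O(approve_waiver).
Premise 10 is O(notify_kin → ¬approve_waiver); contrapositively O(approve_waiver → ¬notify_kin). Since O(approve_waiver) holds, K gives O(¬notify_kin).
So O(¬notify_kin) holds, i.e. notify_kin is forbidden. None of the other listed options is forbidden under the premises.

notify_kin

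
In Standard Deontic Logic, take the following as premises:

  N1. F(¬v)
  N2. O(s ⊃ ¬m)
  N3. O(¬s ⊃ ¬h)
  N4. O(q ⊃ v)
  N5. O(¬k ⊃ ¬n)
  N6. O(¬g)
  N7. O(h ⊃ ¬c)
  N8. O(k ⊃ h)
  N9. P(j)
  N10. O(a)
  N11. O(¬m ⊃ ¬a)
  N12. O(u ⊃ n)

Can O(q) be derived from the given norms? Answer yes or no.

No

Premise 4 is O(q ⊃ v); even if O(v) held, inferring O(q) would be affirming the consequent — invalid.
No other premise forces O(q). An ideal world satisfying every premise can still have q false, so O(q) is not derivable.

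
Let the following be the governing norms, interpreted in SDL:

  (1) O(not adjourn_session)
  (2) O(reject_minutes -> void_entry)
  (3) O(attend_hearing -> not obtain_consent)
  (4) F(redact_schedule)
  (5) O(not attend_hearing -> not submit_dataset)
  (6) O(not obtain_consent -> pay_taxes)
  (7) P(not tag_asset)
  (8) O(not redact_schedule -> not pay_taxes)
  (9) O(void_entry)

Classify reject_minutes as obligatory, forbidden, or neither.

Neither

Premise 2 is O(reject_minutes -> void_entry); even if O(void_entry) held, inferring O(reject_minutes) would be affirming the consequent — invalid.
No premise or chain of K-axiom applications forces O(reject_minutes), and none forces O(not reject_minutes). So reject_minutes is neither obligatory nor forbidden under these norms.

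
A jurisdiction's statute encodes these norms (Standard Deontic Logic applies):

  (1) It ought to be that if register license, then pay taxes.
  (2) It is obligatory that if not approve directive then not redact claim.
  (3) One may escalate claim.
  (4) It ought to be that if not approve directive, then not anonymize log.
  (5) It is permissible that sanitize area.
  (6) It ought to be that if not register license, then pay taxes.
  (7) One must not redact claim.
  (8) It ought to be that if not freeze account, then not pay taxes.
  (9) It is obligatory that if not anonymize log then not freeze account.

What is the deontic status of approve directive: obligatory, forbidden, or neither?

By case analysis on ¬register_license: premise 6 gives O(¬register_license → pay_taxes) and premise 1 gives O(register_license → pay_taxes), so O(pay_taxes) either way.
Premise 8, O(¬freeze_account → ¬pay_taxes), contraposes to O(pay_taxes → freeze_account); with O(pay_taxes) we get O(freeze_account).
Premise 9, O(¬anonymize_log → ¬freeze_account), contraposes to O(freeze_account → anonymize_log); with O(freeze_account) we get O(anonymize_log).
Premise 4 is O(¬approve_directive → ¬anonymize_log); contrapositively O(anonymize_log → approve_directive). Since O(anonymize_log) holds, K gives O(approve_directive).
Premises 2, 3, 5, 7 do not contribute to this derivation.
Hence approve_directive is obligatory.

Obligatory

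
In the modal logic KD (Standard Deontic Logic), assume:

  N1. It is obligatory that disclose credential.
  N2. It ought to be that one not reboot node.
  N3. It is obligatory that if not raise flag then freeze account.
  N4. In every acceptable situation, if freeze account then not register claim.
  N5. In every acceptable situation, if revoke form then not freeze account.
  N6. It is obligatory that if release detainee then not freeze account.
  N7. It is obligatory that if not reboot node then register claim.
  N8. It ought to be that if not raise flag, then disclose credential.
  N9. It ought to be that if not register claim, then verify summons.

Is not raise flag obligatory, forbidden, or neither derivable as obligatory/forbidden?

Premise 2 gives O(¬reboot_node).
Applying K to premise 7 (O(¬reboot_node → register_claim)) and O(¬reboot_node) yields O(register_claim).
The contrapositive of premise 4 (O(freeze_account → ¬register_claim)) is O(register_claim → ¬freeze_account), and O(register_claim) is already established, so O(¬freeze_account).
The contrapositive of premise 3 (O(¬raise_flag → freeze_account)) is O(¬freeze_account → raise_flag), and O(¬freeze_account) is already established, so O(raise_flag).
Premises 1, 5, 6, 8, 9 do not contribute to this derivation.
Thus O(raise_flag), which is F(¬raise_flag): ¬raise_flag is forbidden.

Forbidden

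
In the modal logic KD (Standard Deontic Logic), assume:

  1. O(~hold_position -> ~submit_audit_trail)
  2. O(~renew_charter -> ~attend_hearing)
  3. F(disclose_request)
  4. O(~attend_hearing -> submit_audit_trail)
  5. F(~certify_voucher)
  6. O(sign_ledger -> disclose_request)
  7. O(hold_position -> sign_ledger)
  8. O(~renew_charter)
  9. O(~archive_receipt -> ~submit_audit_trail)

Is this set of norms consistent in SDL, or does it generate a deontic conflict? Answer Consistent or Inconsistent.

Inconsistent

Premise 3, F(disclose_request), is equivalent to O(~disclose_request).
Premise 6 is O(sign_ledger -> disclose_request); contrapositively O(~disclose_request -> ~sign_ledger). Since O(~disclose_request) holds, K gives O(~sign_ledger).
The contrapositive of premise 7 (O(hold_position -> sign_ledger)) is O(~sign_ledger -> ~hold_position), and O(~sign_ledger) is already established, so O(~hold_position).
From O(~hold_position) and premise 1, O(~hold_position -> ~submit_audit_trail), we obtain O(~submit_audit_trail).
Premise 4 is O(~attend_hearing -> submit_audit_trail); contrapositively O(~submit_audit_trail -> attend_hearing). Since O(~submit_audit_trail) holds, K gives O(attend_hearing).
Premise 2, O(~renew_charter -> ~attend_hearing), contraposes to O(attend_hearing -> renew_charter); with O(attend_hearing) we get O(renew_charter).
But premise 8 directly asserts O(~renew_charter).
We now have both O(renew_charter) and O(~renew_charter) — renew_charter is simultaneously obligatory and forbidden, violating the D-axiom.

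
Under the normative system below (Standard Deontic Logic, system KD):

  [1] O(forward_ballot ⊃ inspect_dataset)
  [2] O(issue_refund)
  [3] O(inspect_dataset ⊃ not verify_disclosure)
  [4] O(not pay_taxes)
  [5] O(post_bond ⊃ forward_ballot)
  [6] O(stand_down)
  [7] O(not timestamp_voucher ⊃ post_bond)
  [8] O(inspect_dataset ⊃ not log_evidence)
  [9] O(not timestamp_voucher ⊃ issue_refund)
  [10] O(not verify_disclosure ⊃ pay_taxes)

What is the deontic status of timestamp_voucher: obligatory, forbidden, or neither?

Premise 4 states O(not pay_taxes) outright.
Premise 10, O(not verify_disclosure ⊃ pay_taxes), contraposes to O(not pay_taxes ⊃ verify_disclosure); with O(not pay_taxes) we get O(verify_disclosure).
Premise 3, O(inspect_dataset ⊃ not verify_disclosure), contraposes to O(verify_disclosure ⊃ not inspect_dataset); with O(verify_disclosure) we get O(not inspect_dataset).
The contrapositive of premise 1 (O(forward_ballot ⊃ inspect_dataset)) is O(not inspect_dataset ⊃ not forward_ballot), and O(not inspect_dataset) is already established, so O(not forward_ballot).
The contrapositive of premise 5 (O(post_bond ⊃ forward_ballot)) is O(not forward_ballot ⊃ not post_bond), and O(not forward_ballot) is already established, so O(not post_bond).
Premise 7 is O(not timestamp_voucher ⊃ post_bond); contrapositively O(not post_bond ⊃ timestamp_voucher). Since O(not post_bond) holds, K gives O(timestamp_voucher).
Premises 2, 6, 8, 9 do not contribute to this derivation.
Hence timestamp_voucher is obligatory.

Obligatory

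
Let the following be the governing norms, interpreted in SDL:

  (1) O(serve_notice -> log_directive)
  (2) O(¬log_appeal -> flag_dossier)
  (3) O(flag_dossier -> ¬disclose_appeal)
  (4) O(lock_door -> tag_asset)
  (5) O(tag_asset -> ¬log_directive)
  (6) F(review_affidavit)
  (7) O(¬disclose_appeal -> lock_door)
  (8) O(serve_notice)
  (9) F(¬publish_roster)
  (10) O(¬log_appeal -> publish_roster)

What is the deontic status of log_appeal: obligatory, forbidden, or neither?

Obligatory

Premise 8 states O(serve_notice) outright.
With premise 1, O(serve_notice -> log_directive), the K-axiom yields O(log_directive).
Premise 5 is O(tag_asset -> ¬log_directive); contrapositively O(log_directive -> ¬tag_asset). Since O(log_directive) holds, K gives O(¬tag_asset).
The contrapositive of premise 4 (O(lock_door -> tag_asset)) is O(¬tag_asset -> ¬lock_door), and O(¬tag_asset) is already established, so O(¬lock_door).
The contrapositive of premise 7 (O(¬disclose_appeal -> lock_door)) is O(¬lock_door -> disclose_appeal), and O(¬lock_door) is already established, so O(disclose_appeal).
Premise 3 is O(flag_dossier -> ¬disclose_appeal); contrapositively O(disclose_appeal -> ¬flag_dossier). Since O(disclose_appeal) holds, K gives O(¬flag_dossier).
The contrapositive of premise 2 (O(¬log_appeal -> flag_dossier)) is O(¬flag_dossier -> log_appeal), and O(¬flag_dossier) is already established, so O(log_appeal).
Premises 6, 9, 10 do not contribute to this derivation.
Hence log_appeal is obligatory.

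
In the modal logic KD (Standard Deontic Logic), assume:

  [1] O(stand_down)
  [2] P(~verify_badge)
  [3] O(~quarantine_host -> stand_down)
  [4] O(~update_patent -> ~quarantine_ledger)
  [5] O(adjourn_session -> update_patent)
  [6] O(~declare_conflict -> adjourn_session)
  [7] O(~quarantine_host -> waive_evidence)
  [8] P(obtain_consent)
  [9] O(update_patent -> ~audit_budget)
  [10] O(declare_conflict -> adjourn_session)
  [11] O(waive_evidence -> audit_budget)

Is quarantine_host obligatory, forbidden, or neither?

Obligatory

Premises 10 and 6 cover both cases: O(declare_conflict -> adjourn_session) and O(~declare_conflict -> adjourn_session). Since declare_conflict ∨ ~declare_conflict is a tautology, O(adjourn_session) follows.
From O(adjourn_session) and premise 5, O(adjourn_session -> update_patent), we obtain O(update_patent).
Premise 9 is O(update_patent -> ~audit_budget); since O(update_patent), deontic closure gives O(~audit_budget).
Premise 11, O(waive_evidence -> audit_budget), contraposes to O(~audit_budget -> ~waive_evidence); with O(~audit_budget) we get O(~waive_evidence).
Premise 7 is O(~quarantine_host -> waive_evidence); contrapositively O(~waive_evidence -> quarantine_host). Since O(~waive_evidence) holds, K gives O(quarantine_host).
Premises 1, 2, 3, 4, 8 do not contribute to this derivation.
Hence quarantine_host is obligatory.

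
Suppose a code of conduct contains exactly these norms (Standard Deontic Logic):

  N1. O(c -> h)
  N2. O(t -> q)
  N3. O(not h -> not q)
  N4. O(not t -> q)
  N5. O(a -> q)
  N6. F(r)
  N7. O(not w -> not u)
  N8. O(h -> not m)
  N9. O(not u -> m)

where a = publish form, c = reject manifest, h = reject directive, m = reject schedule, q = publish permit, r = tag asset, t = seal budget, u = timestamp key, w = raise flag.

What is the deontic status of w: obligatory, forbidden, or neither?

By case analysis on t: premise 2 gives O(t -> q) and premise 4 gives O(not t -> q), so O(q) either way.
Premise 3, O(not h -> not q), contraposes to O(q -> h); with O(q) we get O(h).
Applying K to premise 8 (O(h -> not m)) and O(h) yields O(not m).
The contrapositive of premise 9 (O(not u -> m)) is O(not m -> u), and O(not m) is already established, so O(u).
Premise 7, O(not w -> not u), contraposes to O(u -> w); with O(u) we get O(w).
Premises 1, 5, 6 do not contribute to this derivation.
Hence w is obligatory.

Obligatory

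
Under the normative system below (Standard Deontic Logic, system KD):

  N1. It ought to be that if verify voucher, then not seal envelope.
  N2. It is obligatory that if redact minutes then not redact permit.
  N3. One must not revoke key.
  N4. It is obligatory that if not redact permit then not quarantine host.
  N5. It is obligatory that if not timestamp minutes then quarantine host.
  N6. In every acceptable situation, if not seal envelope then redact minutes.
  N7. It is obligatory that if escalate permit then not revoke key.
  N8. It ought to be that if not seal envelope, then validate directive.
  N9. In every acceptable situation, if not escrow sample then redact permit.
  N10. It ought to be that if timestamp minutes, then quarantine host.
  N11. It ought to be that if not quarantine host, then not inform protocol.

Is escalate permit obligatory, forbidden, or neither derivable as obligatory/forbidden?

Neither

Premise 7 is O(escalate_permit → ¬revoke_key); even if O(¬revoke_key) held, inferring O(escalate_permit) would be affirming the consequent — invalid.
No premise or chain of K-axiom applications forces O(escalate_permit), and none forces O(¬escalate_permit). So escalate_permit is neither obligatory nor forbidden under these norms.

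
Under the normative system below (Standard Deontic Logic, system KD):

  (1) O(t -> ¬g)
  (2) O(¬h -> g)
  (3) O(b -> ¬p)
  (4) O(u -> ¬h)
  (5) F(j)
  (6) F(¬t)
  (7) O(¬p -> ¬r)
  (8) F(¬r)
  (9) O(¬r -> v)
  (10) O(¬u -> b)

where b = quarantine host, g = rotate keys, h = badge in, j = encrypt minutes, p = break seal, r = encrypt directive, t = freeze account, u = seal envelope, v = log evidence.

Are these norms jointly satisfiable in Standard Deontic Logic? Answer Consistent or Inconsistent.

Inconsistent

F(¬r) at premise 8 means O(r).
The contrapositive of premise 7 (O(¬p -> ¬r)) is O(r -> p), and O(r) is already established, so O(p).
Premise 3, O(b -> ¬p), contraposes to O(p -> ¬b); with O(p) we get O(¬b).
The contrapositive of premise 10 (O(¬u -> b)) is O(¬b -> u), and O(¬b) is already established, so O(u).
Applying K to premise 4 (O(u -> ¬h)) and O(u) yields O(¬h).
With premise 2, O(¬h -> g), the K-axiom yields O(g).
The contrapositive of premise 1 (O(t -> ¬g)) is O(g -> ¬t), and O(g) is already established, so O(¬t).
However, F(¬t) at premise 6 amounts to O(t).
We now have both O(¬t) and O(t) — t is simultaneously obligatory and forbidden, violating the D-axiom.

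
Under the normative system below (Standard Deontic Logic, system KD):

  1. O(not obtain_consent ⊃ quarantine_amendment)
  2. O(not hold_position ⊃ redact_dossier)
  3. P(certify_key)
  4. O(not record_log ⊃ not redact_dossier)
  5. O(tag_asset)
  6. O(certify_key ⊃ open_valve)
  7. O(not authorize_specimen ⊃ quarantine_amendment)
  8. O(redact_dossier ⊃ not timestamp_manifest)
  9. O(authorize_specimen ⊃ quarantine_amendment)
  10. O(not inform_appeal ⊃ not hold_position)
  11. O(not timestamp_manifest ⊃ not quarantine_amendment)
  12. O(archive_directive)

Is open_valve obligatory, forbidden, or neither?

Neither

Premise 6 is O(certify_key ⊃ open_valve), but O(certify_key) is not derivable from the premises (the permission P(certify_key) asserts only not O(not certify_key), not O(certify_key)), so it does not yield O(open_valve).
No premise or chain of K-axiom applications forces O(open_valve), and none forces O(not open_valve). So open_valve is neither obligatory nor forbidden under these norms.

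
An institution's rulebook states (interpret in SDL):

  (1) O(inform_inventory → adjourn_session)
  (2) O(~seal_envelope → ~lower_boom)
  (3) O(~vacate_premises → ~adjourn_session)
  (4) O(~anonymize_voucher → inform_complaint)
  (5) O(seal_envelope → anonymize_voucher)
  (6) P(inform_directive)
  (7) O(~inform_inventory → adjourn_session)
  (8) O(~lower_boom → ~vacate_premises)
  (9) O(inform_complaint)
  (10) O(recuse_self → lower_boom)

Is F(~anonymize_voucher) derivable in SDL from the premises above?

Yes

Premises 7 and 1 cover both cases: O(~inform_inventory → adjourn_session) and O(inform_inventory → adjourn_session). Since ~inform_inventory ∨ inform_inventory is a tautology, O(adjourn_session) follows.
Premise 3, O(~vacate_premises → ~adjourn_session), contraposes to O(adjourn_session → vacate_premises); with O(adjourn_session) we get O(vacate_premises).
The contrapositive of premise 8 (O(~lower_boom → ~vacate_premises)) is O(vacate_premises → lower_boom), and O(vacate_premises) is already established, so O(lower_boom).
Premise 2, O(~seal_envelope → ~lower_boom), contraposes to O(lower_boom → seal_envelope); with O(lower_boom) we get O(seal_envelope).
Applying K to premise 5 (O(seal_envelope → anonymize_voucher)) and O(seal_envelope) yields O(anonymize_voucher).
Premises 4, 6, 9, 10 do not contribute to this derivation.
So O(anonymize_voucher) holds, i.e. F(~anonymize_voucher). The claim follows.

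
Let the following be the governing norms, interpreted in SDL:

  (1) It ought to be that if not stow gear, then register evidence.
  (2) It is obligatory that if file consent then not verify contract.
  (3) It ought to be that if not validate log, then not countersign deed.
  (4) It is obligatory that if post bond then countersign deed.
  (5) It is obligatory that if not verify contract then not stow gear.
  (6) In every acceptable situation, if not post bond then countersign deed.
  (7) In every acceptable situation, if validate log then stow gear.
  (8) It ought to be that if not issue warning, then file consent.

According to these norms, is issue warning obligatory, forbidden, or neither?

Premises 6 and 4 cover both cases: O(¬post_bond → countersign_deed) and O(post_bond → countersign_deed). Since ¬post_bond ∨ post_bond is a tautology, O(countersign_deed) follows.
The contrapositive of premise 3 (O(¬validate_log → ¬countersign_deed)) is O(countersign_deed → validate_log), and O(countersign_deed) is already established, so O(validate_log).
Premise 7 is O(validate_log → stow_gear); since O(validate_log), deontic closure gives O(stow_gear).
Premise 5 is O(¬verify_contract → ¬stow_gear); contrapositively O(stow_gear → verify_contract). Since O(stow_gear) holds, K gives O(verify_contract).
Premise 2 is O(file_consent → ¬verify_contract); contrapositively O(verify_contract → ¬file_consent). Since O(verify_contract) holds, K gives O(¬file_consent).
Premise 8, O(¬issue_warning → file_consent), contraposes to O(¬file_consent → issue_warning); with O(¬file_consent) we get O(issue_warning).
Premise 1 does not contribute to this derivation.
Hence issue_warning is obligatory.

Obligatory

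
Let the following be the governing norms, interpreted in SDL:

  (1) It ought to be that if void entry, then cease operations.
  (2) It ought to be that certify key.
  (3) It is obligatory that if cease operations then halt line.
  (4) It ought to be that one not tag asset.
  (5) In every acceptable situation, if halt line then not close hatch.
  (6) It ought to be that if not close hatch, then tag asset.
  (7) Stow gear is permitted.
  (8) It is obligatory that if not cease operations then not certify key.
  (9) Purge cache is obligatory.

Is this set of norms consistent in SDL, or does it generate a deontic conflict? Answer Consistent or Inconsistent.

Inconsistent

From premise 2 we have O(certify_key).
The contrapositive of premise 8 (O(¬cease_operations → ¬certify_key)) is O(certify_key → cease_operations), and O(certify_key) is already established, so O(cease_operations).
Applying K to premise 3 (O(cease_operations → halt_line)) and O(cease_operations) yields O(halt_line).
With premise 5, O(halt_line → ¬close_hatch), the K-axiom yields O(¬close_hatch).
Applying K to premise 6 (O(¬close_hatch → tag_asset)) and O(¬close_hatch) yields O(tag_asset).
However, premise 4 gives O(¬tag_asset).
We now have both O(tag_asset) and O(¬tag_asset) — tag_asset is simultaneously obligatory and forbidden, violating the D-axiom.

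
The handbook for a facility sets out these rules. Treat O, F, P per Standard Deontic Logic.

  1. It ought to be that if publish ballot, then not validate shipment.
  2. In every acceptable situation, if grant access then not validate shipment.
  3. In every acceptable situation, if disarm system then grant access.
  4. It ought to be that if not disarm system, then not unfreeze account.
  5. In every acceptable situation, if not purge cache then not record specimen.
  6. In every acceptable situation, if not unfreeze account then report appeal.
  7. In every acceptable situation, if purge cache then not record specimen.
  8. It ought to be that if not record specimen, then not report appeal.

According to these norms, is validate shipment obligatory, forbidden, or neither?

By case analysis on ¬purge_cache: premise 5 gives O(¬purge_cache → ¬record_specimen) and premise 7 gives O(purge_cache → ¬record_specimen), so O(¬record_specimen) either way.
Premise 8 is O(¬record_specimen → ¬report_appeal); since O(¬record_specimen), deontic closure gives O(¬report_appeal).
Premise 6 is O(¬unfreeze_account → report_appeal); contrapositively O(¬report_appeal → unfreeze_account). Since O(¬report_appeal) holds, K gives O(unfreeze_account).
Premise 4, O(¬disarm_system → ¬unfreeze_account), contraposes to O(unfreeze_account → disarm_system); with O(unfreeze_account) we get O(disarm_system).
With premise 3, O(disarm_system → grant_access), the K-axiom yields O(grant_access).
From O(grant_access) and premise 2, O(grant_access → ¬validate_shipment), we obtain O(¬validate_shipment).
Premise 1 does not contribute to this derivation.
Thus O(¬validate_shipment), which is F(validate_shipment): validate_shipment is forbidden.

Forbidden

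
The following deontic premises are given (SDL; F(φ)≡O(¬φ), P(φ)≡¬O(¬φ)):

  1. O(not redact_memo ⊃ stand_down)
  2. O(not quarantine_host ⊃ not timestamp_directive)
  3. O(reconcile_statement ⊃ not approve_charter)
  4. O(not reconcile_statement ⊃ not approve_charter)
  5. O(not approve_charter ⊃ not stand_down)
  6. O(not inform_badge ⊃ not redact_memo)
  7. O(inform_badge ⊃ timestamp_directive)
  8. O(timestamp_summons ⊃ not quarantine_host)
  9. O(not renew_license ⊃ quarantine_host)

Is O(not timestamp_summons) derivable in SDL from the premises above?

By case analysis on reconcile_statement: premise 3 gives O(reconcile_statement ⊃ not approve_charter) and premise 4 gives O(not reconcile_statement ⊃ not approve_charter), so O(not approve_charter) either way.
Premise 5 is O(not approve_charter ⊃ not stand_down); since O(not approve_charter), deontic closure gives O(not stand_down).
Premise 1 is O(not redact_memo ⊃ stand_down); contrapositively O(not stand_down ⊃ redact_memo). Since O(not stand_down) holds, K gives O(redact_memo).
Premise 6, O(not inform_badge ⊃ not redact_memo), contraposes to O(redact_memo ⊃ inform_badge); with O(redact_memo) we get O(inform_badge).
Applying K to premise 7 (O(inform_badge ⊃ timestamp_directive)) and O(inform_badge) yields O(timestamp_directive).
The contrapositive of premise 2 (O(not quarantine_host ⊃ not timestamp_directive)) is O(timestamp_directive ⊃ quarantine_host), and O(timestamp_directive) is already established, so O(quarantine_host).
The contrapositive of premise 8 (O(timestamp_summons ⊃ not quarantine_host)) is O(quarantine_host ⊃ not timestamp_summons), and O(quarantine_host) is already established, so O(not timestamp_summons).
Premise 9 does not contribute to this derivation.
So O(not timestamp_summons) follows.

Yes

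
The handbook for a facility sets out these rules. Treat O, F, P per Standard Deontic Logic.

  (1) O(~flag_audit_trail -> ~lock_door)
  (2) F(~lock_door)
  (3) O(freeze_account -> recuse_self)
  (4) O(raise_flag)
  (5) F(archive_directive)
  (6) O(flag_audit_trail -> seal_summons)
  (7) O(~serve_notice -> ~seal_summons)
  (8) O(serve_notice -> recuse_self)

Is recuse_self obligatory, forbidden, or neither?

Obligatory

F(~lock_door) at premise 2 means O(lock_door).
Premise 1 is O(~flag_audit_trail -> ~lock_door); contrapositively O(lock_door -> flag_audit_trail). Since O(lock_door) holds, K gives O(flag_audit_trail).
Premise 6 is O(flag_audit_trail -> seal_summons); since O(flag_audit_trail), deontic closure gives O(seal_summons).
Premise 7, O(~serve_notice -> ~seal_summons), contraposes to O(seal_summons -> serve_notice); with O(seal_summons) we get O(serve_notice).
Premise 8 is O(serve_notice -> recuse_self); since O(serve_notice), deontic closure gives O(recuse_self).
Premises 3, 4, 5 do not contribute to this derivation.
Hence recuse_self is obligatory.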